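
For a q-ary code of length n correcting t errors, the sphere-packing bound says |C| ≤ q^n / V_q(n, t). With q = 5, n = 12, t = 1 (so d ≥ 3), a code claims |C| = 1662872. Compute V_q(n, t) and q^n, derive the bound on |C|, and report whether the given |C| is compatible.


V_q(n, t) = 49, q^n = 244140625, Hamming bound = 4982461, |C| = 1662872 ≤ bound (satisfied).

Step 1: Compute V_q(n, t) = Σ_{j=0}^1 C(n, j) (q−1)^j.
  j = 0: C(12,0)·(4)^0 = 1·1 = 1.
  j = 1: C(12,1)·(4)^1 = 12·4 = 48.
  V_q(n, t) = 1 + 48 = 49.
Step 2: q^n = 5^12 = 244140625.
Step 3: Hamming bound ⌊q^n / V_q(n,t)⌋ = ⌊244140625/49⌋ = 4982461.
Step 4: Compare |C| = 1662872 to 4982461: satisfied.
The claimed |C| lies below the Hamming bound.


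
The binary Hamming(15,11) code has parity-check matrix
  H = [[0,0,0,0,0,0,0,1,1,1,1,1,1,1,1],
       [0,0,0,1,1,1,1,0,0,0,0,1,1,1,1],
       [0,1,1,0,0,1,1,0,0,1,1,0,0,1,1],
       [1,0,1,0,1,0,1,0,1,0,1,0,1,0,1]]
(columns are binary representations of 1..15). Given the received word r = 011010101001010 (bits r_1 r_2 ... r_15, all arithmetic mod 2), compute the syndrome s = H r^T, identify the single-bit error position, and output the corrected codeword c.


s = (1, 0, 0, 0)^T, error position = 8, corrected codeword c = 011010111001010

Compute s = H r^T mod 2 one row at a time:
  s_1 = 0 + 1 + 0 + 0 + 1 + 0 + 1 + 0 = 3 ≡ 1 (mod 2).
  s_2 = 0 + 1 + 0 + 1 + 1 + 0 + 1 + 0 = 4 ≡ 0 (mod 2).
  s_3 = 1 + 1 + 0 + 1 + 0 + 0 + 1 + 0 = 4 ≡ 0 (mod 2).
  s_4 = 0 + 1 + 1 + 1 + 1 + 0 + 0 + 0 = 4 ≡ 0 (mod 2).
s = (1, 0, 0, 0)^T — this equals column 8 of H (binary 1000), so error is at position 8.
Correct: flip bit 8 of r = 011010101001010 to get c = 011010111001010.


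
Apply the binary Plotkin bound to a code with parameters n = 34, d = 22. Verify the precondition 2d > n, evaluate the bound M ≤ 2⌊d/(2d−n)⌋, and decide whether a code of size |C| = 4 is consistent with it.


Plotkin bound M ≤ 4; given |C| = 4 ≤ bound (satisfied).

Check applicability: 2d = 44, n = 34.
2d − n = 10 > 0, so Plotkin applies.
Compute d/(2d−n) = 22/10 ≈ 2.2000.
⌊d/(2d−n)⌋ = 2.
Plotkin bound: M ≤ 2·2 = 4.
Given |C| = 4, check: satisfied.
This |C| is at the Plotkin bound.


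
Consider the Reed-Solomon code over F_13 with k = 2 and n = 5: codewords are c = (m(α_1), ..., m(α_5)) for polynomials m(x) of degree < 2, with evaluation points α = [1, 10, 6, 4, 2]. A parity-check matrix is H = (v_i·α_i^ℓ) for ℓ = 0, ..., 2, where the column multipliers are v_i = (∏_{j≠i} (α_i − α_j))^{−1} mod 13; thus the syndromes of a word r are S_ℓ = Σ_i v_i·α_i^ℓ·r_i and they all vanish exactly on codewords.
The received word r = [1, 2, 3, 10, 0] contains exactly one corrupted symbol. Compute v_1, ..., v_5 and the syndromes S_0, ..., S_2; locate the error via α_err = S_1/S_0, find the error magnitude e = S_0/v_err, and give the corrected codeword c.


S = (9, 5, 10), error at position 5, error magnitude e = 9, c = [1, 2, 3, 10, 4].

Step 1: column multipliers v_i = (∏_{j≠i}(α_i − α_j))^{−1} mod 13.
  i = 1 (α = 1): (1−10)(1−6)(1−4)(1−2) = (−9)·(−5)·(−3)·(−1) = 135 ≡ 5, so v_1 = 5^{−1} = 8 (mod 13).
  i = 2 (α = 10): (10−1)(10−6)(10−4)(10−2) = 9·4·6·8 = 1728 ≡ 12, so v_2 = 12^{−1} = 12 (mod 13).
  i = 3 (α = 6): (6−1)(6−10)(6−4)(6−2) = 5·(−4)·2·4 = −160 ≡ 9, so v_3 = 9^{−1} = 3 (mod 13).
  i = 4 (α = 4): (4−1)(4−10)(4−6)(4−2) = 3·(−6)·(−2)·2 = 72 ≡ 7, so v_4 = 7^{−1} = 2 (mod 13).
  i = 5 (α = 2): (2−1)(2−10)(2−6)(2−4) = 1·(−8)·(−4)·(−2) = −64 ≡ 1, so v_5 = 1^{−1} = 1 (mod 13).
  v = [8, 12, 3, 2, 1].
Step 2: syndromes of r = [1, 2, 3, 10, 0] (all sums mod 13).
  S_0 = Σ v_i r_i = 8·1 + 12·2 + 3·3 + 2·10 + 1·0 = 61 ≡ 9.
  S_1 = Σ v_i α_i r_i = 8·1·1 + 12·10·2 + 3·6·3 + 2·4·10 + 1·2·0 = 382 ≡ 5.
  α_i^2 mod 13 = [1, 9, 10, 3, 4].
  S_2 = Σ v_i α_i^2 r_i = 8·1·1 + 12·9·2 + 3·10·3 + 2·3·10 + 1·4·0 = 374 ≡ 10.
  S = (9, 5, 10) ≠ 0, so r is not a codeword (an error is present).
Step 3: locate the error. For a single error e at position i, S_ℓ = v_i·e·α_i^ℓ, so α_err = S_1/S_0.
  S_0^{−1} = 9^{−1} = 3 (mod 13), so α_err = 5·3 = 15 ≡ 2 = α_5. Error position i = 5.
  Consistency check: S_2/S_1 = 10·8 = 80 ≡ 2 = α_err ✓ (single-error assumption holds).
Step 4: error magnitude e = S_0/v_5 = S_0·∏_{j≠5}(α_5 − α_j) = 9·1 = 9 ≡ 9 (mod 13).
Step 5: correct position 5: c_5 = r_5 − e = 0 − 9 ≡ 4 (mod 13). Hence c = [1, 2, 3, 10, 4].
  Check: interpolating c through the α_i gives m(x) = 11 + 3·x (degree < 2) with m(α_i) = c_i for every i, so c is indeed a codeword.


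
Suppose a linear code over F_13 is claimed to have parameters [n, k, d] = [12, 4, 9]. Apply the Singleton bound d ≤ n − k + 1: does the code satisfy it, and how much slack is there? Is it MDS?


Singleton RHS = n − k + 1 = 9, slack = 0, bound satisfied, MDS.

Singleton bound: d ≤ n − k + 1.
Here n = 12, k = 4, so n − k + 1 = 9.
Given d = 9, check d ≤ 9: YES.
Slack = (n − k + 1) − d = 0.
The code is MDS (slack = 0).
Description: the claimed parameters are [12, 4, 9]_13; such a code would be MDS (meets Singleton bound).


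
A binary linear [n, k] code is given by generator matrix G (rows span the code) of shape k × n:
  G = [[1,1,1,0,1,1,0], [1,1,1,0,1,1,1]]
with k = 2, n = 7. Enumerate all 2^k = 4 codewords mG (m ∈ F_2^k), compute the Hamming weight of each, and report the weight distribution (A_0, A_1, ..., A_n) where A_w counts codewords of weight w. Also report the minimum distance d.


Weight distribution: A_0 = 1, A_1 = 1, A_5 = 1, A_6 = 1. Minimum distance d = 1.

Enumerate all 2^2 = 4 messages m ∈ F_2^2.
For each, compute codeword c = mG in F_2^7, then tally its weight.
  m = 00 → c = 0000000, weight = 0.
  m = 10 → c = 1110110, weight = 5.
  m = 01 → c = 1110111, weight = 6.
  m = 11 → c = 0000001, weight = 1.
Tally weights:
  weight 0: 1 codewords.
  weight 1: 1 codewords.
  weight 5: 1 codewords.
  weight 6: 1 codewords.
Minimum distance d = smallest w > 0 with A_w > 0 = 1.
Sanity: Σ A_w = 4 = 2^2 = 4 ✓.


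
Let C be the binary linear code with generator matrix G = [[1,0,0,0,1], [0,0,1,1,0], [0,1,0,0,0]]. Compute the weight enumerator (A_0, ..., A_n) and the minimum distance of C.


Weight distribution: A_0 = 1, A_1 = 1, A_2 = 2, A_3 = 2, A_4 = 1, A_5 = 1. Minimum distance d = 1.

Enumerate all 2^3 = 8 messages m ∈ F_2^3.
For each, compute codeword c = mG in F_2^5, then tally its weight.
  m = 000 → c = 00000, weight = 0.
  m = 100 → c = 10001, weight = 2.
  m = 010 → c = 00110, weight = 2.
  m = 110 → c = 10111, weight = 4.
  m = 001 → c = 01000, weight = 1.
  m = 101 → c = 11001, weight = 3.
  m = 011 → c = 01110, weight = 3.
  m = 111 → c = 11111, weight = 5.
Tally weights:
  weight 0: 1 codewords.
  weight 1: 1 codewords.
  weight 2: 2 codewords.
  weight 3: 2 codewords.
  weight 4: 1 codewords.
  weight 5: 1 codewords.
Minimum distance d = smallest w > 0 with A_w > 0 = 1.
Sanity: Σ A_w = 8 = 2^3 = 8 ✓.


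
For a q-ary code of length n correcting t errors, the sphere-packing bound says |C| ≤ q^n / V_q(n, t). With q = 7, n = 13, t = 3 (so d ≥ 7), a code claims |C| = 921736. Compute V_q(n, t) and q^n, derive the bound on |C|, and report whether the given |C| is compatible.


V_q(n, t) = 64663, q^n = 96889010407, Hamming bound = 1498368, |C| = 921736 ≤ bound (satisfied).

Step 1: Compute V_q(n, t) = Σ_{j=0}^3 C(n, j) (q−1)^j.
  j = 0: C(13,0)·(6)^0 = 1·1 = 1.
  j = 1: C(13,1)·(6)^1 = 13·6 = 78.
  j = 2: C(13,2)·(6)^2 = 78·36 = 2808.
  j = 3: C(13,3)·(6)^3 = 286·216 = 61776.
  V_q(n, t) = 1 + 78 + 2808 + 61776 = 64663.
Step 2: q^n = 7^13 = 96889010407.
Step 3: Hamming bound ⌊q^n / V_q(n,t)⌋ = ⌊96889010407/64663⌋ = 1498368.
Step 4: Compare |C| = 921736 to 1498368: satisfied.
The claimed |C| lies below the Hamming bound.


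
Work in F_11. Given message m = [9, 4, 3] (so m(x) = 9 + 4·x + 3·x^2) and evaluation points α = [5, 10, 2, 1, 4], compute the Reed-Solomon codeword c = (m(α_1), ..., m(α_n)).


c = [5, 8, 7, 5, 7]

Message polynomial: m(x) = 9 + 4·x + 3·x^2 (mod 11).
For each evaluation point α_i, compute m(α_i) mod 11:
  α_1 = 5: Horner steps 3 → 8 → 5, so m(5) = 5.
  α_2 = 10: Horner steps 3 → 1 → 8, so m(10) = 8.
  α_3 = 2: Horner steps 3 → 10 → 7, so m(2) = 7.
  α_4 = 1: Horner steps 3 → 7 → 5, so m(1) = 5.
  α_5 = 4: Horner steps 3 → 5 → 7, so m(4) = 7.
Codeword c = [5, 8, 7, 5, 7] ∈ F_11^5.


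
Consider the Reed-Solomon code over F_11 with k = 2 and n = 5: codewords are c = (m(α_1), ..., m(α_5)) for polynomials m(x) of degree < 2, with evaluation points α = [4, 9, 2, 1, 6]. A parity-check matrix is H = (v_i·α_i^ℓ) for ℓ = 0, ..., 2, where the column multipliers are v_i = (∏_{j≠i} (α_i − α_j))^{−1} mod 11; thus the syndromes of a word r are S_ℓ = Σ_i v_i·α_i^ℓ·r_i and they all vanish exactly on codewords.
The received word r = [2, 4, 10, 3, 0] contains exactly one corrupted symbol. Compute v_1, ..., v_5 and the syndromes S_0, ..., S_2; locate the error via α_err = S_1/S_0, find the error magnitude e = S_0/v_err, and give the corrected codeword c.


S = (6, 3, 7), error at position 5, error magnitude e = 6, c = [2, 4, 10, 3, 5].

Step 1: column multipliers v_i = (∏_{j≠i}(α_i − α_j))^{−1} mod 11.
  i = 1 (α = 4): (4−9)(4−2)(4−1)(4−6) = (−5)·2·3·(−2) = 60 ≡ 5, so v_1 = 5^{−1} = 9 (mod 11).
  i = 2 (α = 9): (9−4)(9−2)(9−1)(9−6) = 5·7·8·3 = 840 ≡ 4, so v_2 = 4^{−1} = 3 (mod 11).
  i = 3 (α = 2): (2−4)(2−9)(2−1)(2−6) = (−2)·(−7)·1·(−4) = −56 ≡ 10, so v_3 = 10^{−1} = 10 (mod 11).
  i = 4 (α = 1): (1−4)(1−9)(1−2)(1−6) = (−3)·(−8)·(−1)·(−5) = 120 ≡ 10, so v_4 = 10^{−1} = 10 (mod 11).
  i = 5 (α = 6): (6−4)(6−9)(6−2)(6−1) = 2·(−3)·4·5 = −120 ≡ 1, so v_5 = 1^{−1} = 1 (mod 11).
  v = [9, 3, 10, 10, 1].
Step 2: syndromes of r = [2, 4, 10, 3, 0] (all sums mod 11).
  S_0 = Σ v_i r_i = 9·2 + 3·4 + 10·10 + 10·3 + 1·0 = 160 ≡ 6.
  S_1 = Σ v_i α_i r_i = 9·4·2 + 3·9·4 + 10·2·10 + 10·1·3 + 1·6·0 = 410 ≡ 3.
  α_i^2 mod 11 = [5, 4, 4, 1, 3].
  S_2 = Σ v_i α_i^2 r_i = 9·5·2 + 3·4·4 + 10·4·10 + 10·1·3 + 1·3·0 = 568 ≡ 7.
  S = (6, 3, 7) ≠ 0, so r is not a codeword (an error is present).
Step 3: locate the error. For a single error e at position i, S_ℓ = v_i·e·α_i^ℓ, so α_err = S_1/S_0.
  S_0^{−1} = 6^{−1} = 2 (mod 11), so α_err = 3·2 = 6 ≡ 6 = α_5. Error position i = 5.
  Consistency check: S_2/S_1 = 7·4 = 28 ≡ 6 = α_err ✓ (single-error assumption holds).
Step 4: error magnitude e = S_0/v_5 = S_0·∏_{j≠5}(α_5 − α_j) = 6·1 = 6 ≡ 6 (mod 11).
Step 5: correct position 5: c_5 = r_5 − e = 0 − 6 ≡ 5 (mod 11). Hence c = [2, 4, 10, 3, 5].
  Check: interpolating c through the α_i gives m(x) = 7 + 7·x (degree < 2) with m(α_i) = c_i for every i, so c is indeed a codeword.


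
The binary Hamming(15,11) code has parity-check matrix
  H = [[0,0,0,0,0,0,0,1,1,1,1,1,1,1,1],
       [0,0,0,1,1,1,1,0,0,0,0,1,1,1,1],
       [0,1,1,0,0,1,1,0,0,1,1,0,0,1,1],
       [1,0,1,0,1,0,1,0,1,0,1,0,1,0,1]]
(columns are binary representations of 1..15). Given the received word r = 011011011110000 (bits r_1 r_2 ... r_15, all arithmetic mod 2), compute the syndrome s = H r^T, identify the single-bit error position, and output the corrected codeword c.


s = (0, 0, 1, 0)^T, error position = 2, corrected codeword c = 001011011110000

Compute s = H r^T mod 2 one row at a time:
  s_1 = 1 + 1 + 1 + 1 + 0 + 0 + 0 + 0 = 4 ≡ 0 (mod 2).
  s_2 = 0 + 1 + 1 + 0 + 0 + 0 + 0 + 0 = 2 ≡ 0 (mod 2).
  s_3 = 1 + 1 + 1 + 0 + 1 + 1 + 0 + 0 = 5 ≡ 1 (mod 2).
  s_4 = 0 + 1 + 1 + 0 + 1 + 1 + 0 + 0 = 4 ≡ 0 (mod 2).
s = (0, 0, 1, 0)^T — this equals column 2 of H (binary 0010), so error is at position 2.
Correct: flip bit 2 of r = 011011011110000 to get c = 001011011110000.


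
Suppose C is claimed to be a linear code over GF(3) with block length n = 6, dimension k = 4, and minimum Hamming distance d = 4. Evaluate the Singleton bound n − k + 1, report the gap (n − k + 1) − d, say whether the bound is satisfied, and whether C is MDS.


Singleton RHS = n − k + 1 = 3, slack = -1, bound violated (no such code; not MDS).

Singleton bound: d ≤ n − k + 1.
Here n = 6, k = 4, so n − k + 1 = 3.
Given d = 4, check d ≤ 3: NO.
Slack = (n − k + 1) − d = -1.
The slack is negative: d = 4 exceeds n − k + 1 = 3 by 1, so the Singleton bound is violated and no linear [6, 4, 4]_3 code can exist. In particular it is not MDS (MDS requires d = n − k + 1 exactly).
Description: the claimed parameters are [6, 4, 4]_3; such a code would be impossible (violates the Singleton bound).


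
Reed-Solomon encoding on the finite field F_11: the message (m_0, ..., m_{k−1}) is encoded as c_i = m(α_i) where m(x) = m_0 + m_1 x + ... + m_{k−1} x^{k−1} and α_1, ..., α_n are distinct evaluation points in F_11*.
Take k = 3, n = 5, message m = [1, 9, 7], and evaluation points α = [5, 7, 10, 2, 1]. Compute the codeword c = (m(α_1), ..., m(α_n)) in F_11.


c = [1, 0, 10, 3, 6]

Message polynomial: m(x) = 1 + 9·x + 7·x^2 (mod 11).
For each evaluation point α_i, compute m(α_i) mod 11:
  α_1 = 5: Horner steps 7 → 0 → 1, so m(5) = 1.
  α_2 = 7: Horner steps 7 → 3 → 0, so m(7) = 0.
  α_3 = 10: Horner steps 7 → 2 → 10, so m(10) = 10.
  α_4 = 2: Horner steps 7 → 1 → 3, so m(2) = 3.
  α_5 = 1: Horner steps 7 → 5 → 6, so m(1) = 6.
Codeword c = [1, 0, 10, 3, 6] ∈ F_11^5.


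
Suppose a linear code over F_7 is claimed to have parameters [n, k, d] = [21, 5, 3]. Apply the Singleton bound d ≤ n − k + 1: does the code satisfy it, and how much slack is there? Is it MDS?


Singleton RHS = n − k + 1 = 17, slack = 14, bound satisfied, not MDS.

Singleton bound: d ≤ n − k + 1.
Here n = 21, k = 5, so n − k + 1 = 17.
Given d = 3, check d ≤ 17: YES.
Slack = (n − k + 1) − d = 14.
The code is NOT MDS (slack = 14 > 0).
Description: the claimed parameters are [21, 5, 3]_7; such a code would be non-MDS.


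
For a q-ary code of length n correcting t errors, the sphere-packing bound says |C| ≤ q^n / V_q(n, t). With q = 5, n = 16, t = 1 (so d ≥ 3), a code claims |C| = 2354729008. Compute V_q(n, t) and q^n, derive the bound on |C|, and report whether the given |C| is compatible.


V_q(n, t) = 65, q^n = 152587890625, Hamming bound = 2347506009, |C| = 2354729008 > bound (violated).

Step 1: Compute V_q(n, t) = Σ_{j=0}^1 C(n, j) (q−1)^j.
  j = 0: C(16,0)·(4)^0 = 1·1 = 1.
  j = 1: C(16,1)·(4)^1 = 16·4 = 64.
  V_q(n, t) = 1 + 64 = 65.
Step 2: q^n = 5^16 = 152587890625.
Step 3: Hamming bound ⌊q^n / V_q(n,t)⌋ = ⌊152587890625/65⌋ = 2347506009.
Step 4: Compare |C| = 2354729008 to 2347506009: violated.
The claimed |C| lies above the Hamming bound, so no 5-ary code of length 16 with d ≥ 3 can have 2354729008 codewords.


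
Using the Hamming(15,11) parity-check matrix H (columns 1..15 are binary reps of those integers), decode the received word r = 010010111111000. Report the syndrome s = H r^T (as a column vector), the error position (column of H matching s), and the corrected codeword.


s = (1, 1, 0, 0)^T, error position = 12, corrected codeword c = 010010111110000

Compute s = H r^T mod 2 one row at a time:
  s_1 = 1 + 1 + 1 + 1 + 1 + 0 + 0 + 0 = 5 ≡ 1 (mod 2).
  s_2 = 0 + 1 + 0 + 1 + 1 + 0 + 0 + 0 = 3 ≡ 1 (mod 2).
  s_3 = 1 + 0 + 0 + 1 + 1 + 1 + 0 + 0 = 4 ≡ 0 (mod 2).
  s_4 = 0 + 0 + 1 + 1 + 1 + 1 + 0 + 0 = 4 ≡ 0 (mod 2).
s = (1, 1, 0, 0)^T — this equals column 12 of H (binary 1100), so error is at position 12.
Correct: flip bit 12 of r = 010010111111000 to get c = 010010111110000.


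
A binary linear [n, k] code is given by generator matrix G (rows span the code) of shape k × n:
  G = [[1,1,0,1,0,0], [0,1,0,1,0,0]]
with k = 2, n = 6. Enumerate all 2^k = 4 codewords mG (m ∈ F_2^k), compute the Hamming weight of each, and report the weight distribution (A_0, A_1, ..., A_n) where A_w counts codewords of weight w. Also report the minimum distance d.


Weight distribution: A_0 = 1, A_1 = 1, A_2 = 1, A_3 = 1. Minimum distance d = 1.

Enumerate all 2^2 = 4 messages m ∈ F_2^2.
For each, compute codeword c = mG in F_2^6, then tally its weight.
  m = 00 → c = 000000, weight = 0.
  m = 10 → c = 110100, weight = 3.
  m = 01 → c = 010100, weight = 2.
  m = 11 → c = 100000, weight = 1.
Tally weights:
  weight 0: 1 codewords.
  weight 1: 1 codewords.
  weight 2: 1 codewords.
  weight 3: 1 codewords.
Minimum distance d = smallest w > 0 with A_w > 0 = 1.
Sanity: Σ A_w = 4 = 2^2 = 4 ✓.


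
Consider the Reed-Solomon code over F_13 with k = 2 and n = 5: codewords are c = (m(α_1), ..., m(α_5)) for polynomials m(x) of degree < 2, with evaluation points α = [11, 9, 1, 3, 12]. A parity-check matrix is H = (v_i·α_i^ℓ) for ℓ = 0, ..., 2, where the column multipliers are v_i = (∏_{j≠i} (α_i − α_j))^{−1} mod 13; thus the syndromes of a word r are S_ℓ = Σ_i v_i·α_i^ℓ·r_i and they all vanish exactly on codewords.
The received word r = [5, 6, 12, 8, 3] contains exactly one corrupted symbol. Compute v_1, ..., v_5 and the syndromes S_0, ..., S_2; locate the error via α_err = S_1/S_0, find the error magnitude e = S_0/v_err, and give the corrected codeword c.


S = (5, 6, 2), error at position 2, error magnitude e = 10, c = [5, 9, 12, 8, 3].

Step 1: column multipliers v_i = (∏_{j≠i}(α_i − α_j))^{−1} mod 13.
  i = 1 (α = 11): (11−9)(11−1)(11−3)(11−12) = 2·10·8·(−1) = −160 ≡ 9, so v_1 = 9^{−1} = 3 (mod 13).
  i = 2 (α = 9): (9−11)(9−1)(9−3)(9−12) = (−2)·8·6·(−3) = 288 ≡ 2, so v_2 = 2^{−1} = 7 (mod 13).
  i = 3 (α = 1): (1−11)(1−9)(1−3)(1−12) = (−10)·(−8)·(−2)·(−11) = 1760 ≡ 5, so v_3 = 5^{−1} = 8 (mod 13).
  i = 4 (α = 3): (3−11)(3−9)(3−1)(3−12) = (−8)·(−6)·2·(−9) = −864 ≡ 7, so v_4 = 7^{−1} = 2 (mod 13).
  i = 5 (α = 12): (12−11)(12−9)(12−1)(12−3) = 1·3·11·9 = 297 ≡ 11, so v_5 = 11^{−1} = 6 (mod 13).
  v = [3, 7, 8, 2, 6].
Step 2: syndromes of r = [5, 6, 12, 8, 3] (all sums mod 13).
  S_0 = Σ v_i r_i = 3·5 + 7·6 + 8·12 + 2·8 + 6·3 = 187 ≡ 5.
  S_1 = Σ v_i α_i r_i = 3·11·5 + 7·9·6 + 8·1·12 + 2·3·8 + 6·12·3 = 903 ≡ 6.
  α_i^2 mod 13 = [4, 3, 1, 9, 1].
  S_2 = Σ v_i α_i^2 r_i = 3·4·5 + 7·3·6 + 8·1·12 + 2·9·8 + 6·1·3 = 444 ≡ 2.
  S = (5, 6, 2) ≠ 0, so r is not a codeword (an error is present).
Step 3: locate the error. For a single error e at position i, S_ℓ = v_i·e·α_i^ℓ, so α_err = S_1/S_0.
  S_0^{−1} = 5^{−1} = 8 (mod 13), so α_err = 6·8 = 48 ≡ 9 = α_2. Error position i = 2.
  Consistency check: S_2/S_1 = 2·11 = 22 ≡ 9 = α_err ✓ (single-error assumption holds).
Step 4: error magnitude e = S_0/v_2 = S_0·∏_{j≠2}(α_2 − α_j) = 5·2 = 10 ≡ 10 (mod 13).
Step 5: correct position 2: c_2 = r_2 − e = 6 − 10 ≡ 9 (mod 13). Hence c = [5, 9, 12, 8, 3].
  Check: interpolating c through the α_i gives m(x) = 1 + 11·x (degree < 2) with m(α_i) = c_i for every i, so c is indeed a codeword.


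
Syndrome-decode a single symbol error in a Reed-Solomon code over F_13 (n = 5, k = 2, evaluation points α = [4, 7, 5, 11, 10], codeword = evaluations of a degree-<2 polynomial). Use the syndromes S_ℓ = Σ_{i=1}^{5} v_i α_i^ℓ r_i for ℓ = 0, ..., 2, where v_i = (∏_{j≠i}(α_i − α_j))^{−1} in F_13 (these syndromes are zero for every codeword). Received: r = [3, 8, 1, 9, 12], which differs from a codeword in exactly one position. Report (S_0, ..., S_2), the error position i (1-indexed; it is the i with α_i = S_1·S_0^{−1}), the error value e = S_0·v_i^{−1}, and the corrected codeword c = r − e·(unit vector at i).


S = (10, 1, 4), error at position 1, error magnitude e = 12, c = [4, 8, 1, 9, 12].

Step 1: column multipliers v_i = (∏_{j≠i}(α_i − α_j))^{−1} mod 13.
  i = 1 (α = 4): (4−7)(4−5)(4−11)(4−10) = (−3)·(−1)·(−7)·(−6) = 126 ≡ 9, so v_1 = 9^{−1} = 3 (mod 13).
  i = 2 (α = 7): (7−4)(7−5)(7−11)(7−10) = 3·2·(−4)·(−3) = 72 ≡ 7, so v_2 = 7^{−1} = 2 (mod 13).
  i = 3 (α = 5): (5−4)(5−7)(5−11)(5−10) = 1·(−2)·(−6)·(−5) = −60 ≡ 5, so v_3 = 5^{−1} = 8 (mod 13).
  i = 4 (α = 11): (11−4)(11−7)(11−5)(11−10) = 7·4·6·1 = 168 ≡ 12, so v_4 = 12^{−1} = 12 (mod 13).
  i = 5 (α = 10): (10−4)(10−7)(10−5)(10−11) = 6·3·5·(−1) = −90 ≡ 1, so v_5 = 1^{−1} = 1 (mod 13).
  v = [3, 2, 8, 12, 1].
Step 2: syndromes of r = [3, 8, 1, 9, 12] (all sums mod 13).
  S_0 = Σ v_i r_i = 3·3 + 2·8 + 8·1 + 12·9 + 1·12 = 153 ≡ 10.
  S_1 = Σ v_i α_i r_i = 3·4·3 + 2·7·8 + 8·5·1 + 12·11·9 + 1·10·12 = 1496 ≡ 1.
  α_i^2 mod 13 = [3, 10, 12, 4, 9].
  S_2 = Σ v_i α_i^2 r_i = 3·3·3 + 2·10·8 + 8·12·1 + 12·4·9 + 1·9·12 = 823 ≡ 4.
  S = (10, 1, 4) ≠ 0, so r is not a codeword (an error is present).
Step 3: locate the error. For a single error e at position i, S_ℓ = v_i·e·α_i^ℓ, so α_err = S_1/S_0.
  S_0^{−1} = 10^{−1} = 4 (mod 13), so α_err = 1·4 = 4 ≡ 4 = α_1. Error position i = 1.
  Consistency check: S_2/S_1 = 4·1 = 4 ≡ 4 = α_err ✓ (single-error assumption holds).
Step 4: error magnitude e = S_0/v_1 = S_0·∏_{j≠1}(α_1 − α_j) = 10·9 = 90 ≡ 12 (mod 13).
Step 5: correct position 1: c_1 = r_1 − e = 3 − 12 ≡ 4 (mod 13). Hence c = [4, 8, 1, 9, 12].
  Check: interpolating c through the α_i gives m(x) = 3 + 10·x (degree < 2) with m(α_i) = c_i for every i, so c is indeed a codeword.


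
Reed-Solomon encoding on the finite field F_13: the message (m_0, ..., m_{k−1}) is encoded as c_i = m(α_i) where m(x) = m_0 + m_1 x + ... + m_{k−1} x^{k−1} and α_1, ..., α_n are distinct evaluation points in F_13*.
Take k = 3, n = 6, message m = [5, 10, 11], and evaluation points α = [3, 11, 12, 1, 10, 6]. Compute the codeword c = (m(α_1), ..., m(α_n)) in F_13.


c = [4, 3, 6, 0, 9, 6]

Message polynomial: m(x) = 5 + 10·x + 11·x^2 (mod 13).
For each evaluation point α_i, compute m(α_i) mod 13:
  α_1 = 3: Horner steps 11 → 4 → 4, so m(3) = 4.
  α_2 = 11: Horner steps 11 → 1 → 3, so m(11) = 3.
  α_3 = 12: Horner steps 11 → 12 → 6, so m(12) = 6.
  α_4 = 1: Horner steps 11 → 8 → 0, so m(1) = 0.
  α_5 = 10: Horner steps 11 → 3 → 9, so m(10) = 9.
  α_6 = 6: Horner steps 11 → 11 → 6, so m(6) = 6.
Codeword c = [4, 3, 6, 0, 9, 6] ∈ F_13^6.


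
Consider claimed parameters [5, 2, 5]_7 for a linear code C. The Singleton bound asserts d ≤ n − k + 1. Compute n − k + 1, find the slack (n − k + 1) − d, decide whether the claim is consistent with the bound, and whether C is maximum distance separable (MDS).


Singleton RHS = n − k + 1 = 4, slack = -1, bound violated (no such code; not MDS).

Singleton bound: d ≤ n − k + 1.
Here n = 5, k = 2, so n − k + 1 = 4.
Given d = 5, check d ≤ 4: NO.
Slack = (n − k + 1) − d = -1.
The slack is negative: d = 5 exceeds n − k + 1 = 4 by 1, so the Singleton bound is violated and no linear [5, 2, 5]_7 code can exist. In particular it is not MDS (MDS requires d = n − k + 1 exactly).
Description: the claimed parameters are [5, 2, 5]_7; such a code would be impossible (violates the Singleton bound).


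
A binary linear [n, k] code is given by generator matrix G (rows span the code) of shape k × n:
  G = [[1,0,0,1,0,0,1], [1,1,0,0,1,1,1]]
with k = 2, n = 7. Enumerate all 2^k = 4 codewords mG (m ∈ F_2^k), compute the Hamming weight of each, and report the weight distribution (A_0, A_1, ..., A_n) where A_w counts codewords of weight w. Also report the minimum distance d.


Weight distribution: A_0 = 1, A_3 = 1, A_4 = 1, A_5 = 1. Minimum distance d = 3.

Enumerate all 2^2 = 4 messages m ∈ F_2^2.
For each, compute codeword c = mG in F_2^7, then tally its weight.
  m = 00 → c = 0000000, weight = 0.
  m = 10 → c = 1001001, weight = 3.
  m = 01 → c = 1100111, weight = 5.
  m = 11 → c = 0101110, weight = 4.
Tally weights:
  weight 0: 1 codewords.
  weight 3: 1 codewords.
  weight 4: 1 codewords.
  weight 5: 1 codewords.
Minimum distance d = smallest w > 0 with A_w > 0 = 3.
Sanity: Σ A_w = 4 = 2^2 = 4 ✓.


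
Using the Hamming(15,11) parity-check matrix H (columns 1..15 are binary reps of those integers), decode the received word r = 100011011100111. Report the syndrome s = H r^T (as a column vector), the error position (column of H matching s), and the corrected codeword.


s = (0, 1, 0, 1)^T, error position = 5, corrected codeword c = 100001011100111

Compute s = H r^T mod 2 one row at a time:
  s_1 = 1 + 1 + 1 + 0 + 0 + 1 + 1 + 1 = 6 ≡ 0 (mod 2).
  s_2 = 0 + 1 + 1 + 0 + 0 + 1 + 1 + 1 = 5 ≡ 1 (mod 2).
  s_3 = 0 + 0 + 1 + 0 + 1 + 0 + 1 + 1 = 4 ≡ 0 (mod 2).
  s_4 = 1 + 0 + 1 + 0 + 1 + 0 + 1 + 1 = 5 ≡ 1 (mod 2).
s = (0, 1, 0, 1)^T — this equals column 5 of H (binary 0101), so error is at position 5.
Correct: flip bit 5 of r = 100011011100111 to get c = 100001011100111.


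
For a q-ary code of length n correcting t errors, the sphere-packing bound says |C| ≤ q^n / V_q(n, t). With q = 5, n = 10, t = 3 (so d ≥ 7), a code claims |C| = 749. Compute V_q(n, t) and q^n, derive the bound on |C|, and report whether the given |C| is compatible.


V_q(n, t) = 8441, q^n = 9765625, Hamming bound = 1156, |C| = 749 ≤ bound (satisfied).

Step 1: Compute V_q(n, t) = Σ_{j=0}^3 C(n, j) (q−1)^j.
  j = 0: C(10,0)·(4)^0 = 1·1 = 1.
  j = 1: C(10,1)·(4)^1 = 10·4 = 40.
  j = 2: C(10,2)·(4)^2 = 45·16 = 720.
  j = 3: C(10,3)·(4)^3 = 120·64 = 7680.
  V_q(n, t) = 1 + 40 + 720 + 7680 = 8441.
Step 2: q^n = 5^10 = 9765625.
Step 3: Hamming bound ⌊q^n / V_q(n,t)⌋ = ⌊9765625/8441⌋ = 1156.
Step 4: Compare |C| = 749 to 1156: satisfied.
The claimed |C| lies below the Hamming bound.


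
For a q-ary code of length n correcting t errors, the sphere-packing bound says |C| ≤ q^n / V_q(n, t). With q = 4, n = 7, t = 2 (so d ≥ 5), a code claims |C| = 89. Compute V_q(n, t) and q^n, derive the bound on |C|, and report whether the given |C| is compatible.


V_q(n, t) = 211, q^n = 16384, Hamming bound = 77, |C| = 89 > bound (violated).

Step 1: Compute V_q(n, t) = Σ_{j=0}^2 C(n, j) (q−1)^j.
  j = 0: C(7,0)·(3)^0 = 1·1 = 1.
  j = 1: C(7,1)·(3)^1 = 7·3 = 21.
  j = 2: C(7,2)·(3)^2 = 21·9 = 189.
  V_q(n, t) = 1 + 21 + 189 = 211.
Step 2: q^n = 4^7 = 16384.
Step 3: Hamming bound ⌊q^n / V_q(n,t)⌋ = ⌊16384/211⌋ = 77.
Step 4: Compare |C| = 89 to 77: violated.
The claimed |C| lies above the Hamming bound, so no 4-ary code of length 7 with d ≥ 5 can have 89 codewords.


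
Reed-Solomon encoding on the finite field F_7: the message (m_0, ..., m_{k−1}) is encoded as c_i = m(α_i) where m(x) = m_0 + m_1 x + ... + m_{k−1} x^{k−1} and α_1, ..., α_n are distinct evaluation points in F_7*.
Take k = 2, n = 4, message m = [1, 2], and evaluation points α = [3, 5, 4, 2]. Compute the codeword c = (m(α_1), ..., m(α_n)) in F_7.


c = [0, 4, 2, 5]

Message polynomial: m(x) = 1 + 2·x (mod 7).
For each evaluation point α_i, compute m(α_i) mod 7:
  α_1 = 3: Horner steps 2 → 0, so m(3) = 0.
  α_2 = 5: Horner steps 2 → 4, so m(5) = 4.
  α_3 = 4: Horner steps 2 → 2, so m(4) = 2.
  α_4 = 2: Horner steps 2 → 5, so m(2) = 5.
Codeword c = [0, 4, 2, 5] ∈ F_7^4.


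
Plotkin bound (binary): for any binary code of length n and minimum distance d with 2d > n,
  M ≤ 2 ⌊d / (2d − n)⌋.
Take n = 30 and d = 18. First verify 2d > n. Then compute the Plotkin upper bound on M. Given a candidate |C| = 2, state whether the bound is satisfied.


Plotkin bound M ≤ 6; given |C| = 2 ≤ bound (satisfied).

Check applicability: 2d = 36, n = 30.
2d − n = 6 > 0, so Plotkin applies.
Compute d/(2d−n) = 18/6 ≈ 3.0000.
⌊d/(2d−n)⌋ = 3.
Plotkin bound: M ≤ 2·3 = 6.
Given |C| = 2, check: satisfied.
This |C| is below the Plotkin bound.


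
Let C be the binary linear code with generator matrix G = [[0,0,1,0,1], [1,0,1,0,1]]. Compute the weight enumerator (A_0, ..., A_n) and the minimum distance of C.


Weight distribution: A_0 = 1, A_1 = 1, A_2 = 1, A_3 = 1. Minimum distance d = 1.

Enumerate all 2^2 = 4 messages m ∈ F_2^2.
For each, compute codeword c = mG in F_2^5, then tally its weight.
  m = 00 → c = 00000, weight = 0.
  m = 10 → c = 00101, weight = 2.
  m = 01 → c = 10101, weight = 3.
  m = 11 → c = 10000, weight = 1.
Tally weights:
  weight 0: 1 codewords.
  weight 1: 1 codewords.
  weight 2: 1 codewords.
  weight 3: 1 codewords.
Minimum distance d = smallest w > 0 with A_w > 0 = 1.
Sanity: Σ A_w = 4 = 2^2 = 4 ✓.


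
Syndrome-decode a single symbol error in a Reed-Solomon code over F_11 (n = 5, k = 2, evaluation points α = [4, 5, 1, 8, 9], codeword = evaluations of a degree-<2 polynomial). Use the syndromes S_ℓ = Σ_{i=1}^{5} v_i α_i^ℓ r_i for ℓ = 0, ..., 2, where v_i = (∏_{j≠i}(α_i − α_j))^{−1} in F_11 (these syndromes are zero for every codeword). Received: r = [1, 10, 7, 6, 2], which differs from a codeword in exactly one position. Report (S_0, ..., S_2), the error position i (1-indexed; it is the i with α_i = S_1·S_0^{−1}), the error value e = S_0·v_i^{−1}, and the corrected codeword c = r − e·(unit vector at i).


S = (6, 4, 10), error at position 4, error magnitude e = 2, c = [1, 10, 7, 4, 2].

Step 1: column multipliers v_i = (∏_{j≠i}(α_i − α_j))^{−1} mod 11.
  i = 1 (α = 4): (4−5)(4−1)(4−8)(4−9) = (−1)·3·(−4)·(−5) = −60 ≡ 6, so v_1 = 6^{−1} = 2 (mod 11).
  i = 2 (α = 5): (5−4)(5−1)(5−8)(5−9) = 1·4·(−3)·(−4) = 48 ≡ 4, so v_2 = 4^{−1} = 3 (mod 11).
  i = 3 (α = 1): (1−4)(1−5)(1−8)(1−9) = (−3)·(−4)·(−7)·(−8) = 672 ≡ 1, so v_3 = 1^{−1} = 1 (mod 11).
  i = 4 (α = 8): (8−4)(8−5)(8−1)(8−9) = 4·3·7·(−1) = −84 ≡ 4, so v_4 = 4^{−1} = 3 (mod 11).
  i = 5 (α = 9): (9−4)(9−5)(9−1)(9−8) = 5·4·8·1 = 160 ≡ 6, so v_5 = 6^{−1} = 2 (mod 11).
  v = [2, 3, 1, 3, 2].
Step 2: syndromes of r = [1, 10, 7, 6, 2] (all sums mod 11).
  S_0 = Σ v_i r_i = 2·1 + 3·10 + 1·7 + 3·6 + 2·2 = 61 ≡ 6.
  S_1 = Σ v_i α_i r_i = 2·4·1 + 3·5·10 + 1·1·7 + 3·8·6 + 2·9·2 = 345 ≡ 4.
  α_i^2 mod 11 = [5, 3, 1, 9, 4].
  S_2 = Σ v_i α_i^2 r_i = 2·5·1 + 3·3·10 + 1·1·7 + 3·9·6 + 2·4·2 = 285 ≡ 10.
  S = (6, 4, 10) ≠ 0, so r is not a codeword (an error is present).
Step 3: locate the error. For a single error e at position i, S_ℓ = v_i·e·α_i^ℓ, so α_err = S_1/S_0.
  S_0^{−1} = 6^{−1} = 2 (mod 11), so α_err = 4·2 = 8 ≡ 8 = α_4. Error position i = 4.
  Consistency check: S_2/S_1 = 10·3 = 30 ≡ 8 = α_err ✓ (single-error assumption holds).
Step 4: error magnitude e = S_0/v_4 = S_0·∏_{j≠4}(α_4 − α_j) = 6·4 = 24 ≡ 2 (mod 11).
Step 5: correct position 4: c_4 = r_4 − e = 6 − 2 ≡ 4 (mod 11). Hence c = [1, 10, 7, 4, 2].
  Check: interpolating c through the α_i gives m(x) = 9 + 9·x (degree < 2) with m(α_i) = c_i for every i, so c is indeed a codeword.


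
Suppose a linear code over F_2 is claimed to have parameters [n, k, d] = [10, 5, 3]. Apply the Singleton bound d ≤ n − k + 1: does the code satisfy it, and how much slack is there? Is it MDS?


Singleton RHS = n − k + 1 = 6, slack = 3, bound satisfied, not MDS.

Singleton bound: d ≤ n − k + 1.
Here n = 10, k = 5, so n − k + 1 = 6.
Given d = 3, check d ≤ 6: YES.
Slack = (n − k + 1) − d = 3.
The code is NOT MDS (slack = 3 > 0).
Description: the claimed parameters are [10, 5, 3]_2; such a code would be non-MDS.


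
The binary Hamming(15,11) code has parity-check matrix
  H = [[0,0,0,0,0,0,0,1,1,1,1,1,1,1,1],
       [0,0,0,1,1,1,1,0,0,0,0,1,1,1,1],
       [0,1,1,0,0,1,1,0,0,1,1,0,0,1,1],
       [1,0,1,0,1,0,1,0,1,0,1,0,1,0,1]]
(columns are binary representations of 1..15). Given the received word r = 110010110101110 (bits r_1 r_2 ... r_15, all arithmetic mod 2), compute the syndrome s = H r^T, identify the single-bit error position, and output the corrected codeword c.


s = (1, 1, 0, 0)^T, error position = 12, corrected codeword c = 110010110100110

Compute s = H r^T mod 2 one row at a time:
  s_1 = 1 + 0 + 1 + 0 + 1 + 1 + 1 + 0 = 5 ≡ 1 (mod 2).
  s_2 = 0 + 1 + 0 + 1 + 1 + 1 + 1 + 0 = 5 ≡ 1 (mod 2).
  s_3 = 1 + 0 + 0 + 1 + 1 + 0 + 1 + 0 = 4 ≡ 0 (mod 2).
  s_4 = 1 + 0 + 1 + 1 + 0 + 0 + 1 + 0 = 4 ≡ 0 (mod 2).
s = (1, 1, 0, 0)^T — this equals column 12 of H (binary 1100), so error is at position 12.
Correct: flip bit 12 of r = 110010110101110 to get c = 110010110100110.


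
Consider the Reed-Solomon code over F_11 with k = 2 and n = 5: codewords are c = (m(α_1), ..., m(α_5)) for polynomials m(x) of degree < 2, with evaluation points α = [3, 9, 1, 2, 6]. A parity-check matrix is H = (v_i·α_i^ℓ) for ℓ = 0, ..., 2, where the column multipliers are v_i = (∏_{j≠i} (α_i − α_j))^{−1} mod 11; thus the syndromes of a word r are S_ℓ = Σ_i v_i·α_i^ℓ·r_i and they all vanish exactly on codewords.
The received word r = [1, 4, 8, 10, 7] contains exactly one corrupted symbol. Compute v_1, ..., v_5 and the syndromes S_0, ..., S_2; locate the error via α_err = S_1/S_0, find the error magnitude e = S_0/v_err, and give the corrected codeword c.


S = (5, 1, 9), error at position 2, error magnitude e = 2, c = [1, 2, 8, 10, 7].

Step 1: column multipliers v_i = (∏_{j≠i}(α_i − α_j))^{−1} mod 11.
  i = 1 (α = 3): (3−9)(3−1)(3−2)(3−6) = (−6)·2·1·(−3) = 36 ≡ 3, so v_1 = 3^{−1} = 4 (mod 11).
  i = 2 (α = 9): (9−3)(9−1)(9−2)(9−6) = 6·8·7·3 = 1008 ≡ 7, so v_2 = 7^{−1} = 8 (mod 11).
  i = 3 (α = 1): (1−3)(1−9)(1−2)(1−6) = (−2)·(−8)·(−1)·(−5) = 80 ≡ 3, so v_3 = 3^{−1} = 4 (mod 11).
  i = 4 (α = 2): (2−3)(2−9)(2−1)(2−6) = (−1)·(−7)·1·(−4) = −28 ≡ 5, so v_4 = 5^{−1} = 9 (mod 11).
  i = 5 (α = 6): (6−3)(6−9)(6−1)(6−2) = 3·(−3)·5·4 = −180 ≡ 7, so v_5 = 7^{−1} = 8 (mod 11).
  v = [4, 8, 4, 9, 8].
Step 2: syndromes of r = [1, 4, 8, 10, 7] (all sums mod 11).
  S_0 = Σ v_i r_i = 4·1 + 8·4 + 4·8 + 9·10 + 8·7 = 214 ≡ 5.
  S_1 = Σ v_i α_i r_i = 4·3·1 + 8·9·4 + 4·1·8 + 9·2·10 + 8·6·7 = 848 ≡ 1.
  α_i^2 mod 11 = [9, 4, 1, 4, 3].
  S_2 = Σ v_i α_i^2 r_i = 4·9·1 + 8·4·4 + 4·1·8 + 9·4·10 + 8·3·7 = 724 ≡ 9.
  S = (5, 1, 9) ≠ 0, so r is not a codeword (an error is present).
Step 3: locate the error. For a single error e at position i, S_ℓ = v_i·e·α_i^ℓ, so α_err = S_1/S_0.
  S_0^{−1} = 5^{−1} = 9 (mod 11), so α_err = 1·9 = 9 ≡ 9 = α_2. Error position i = 2.
  Consistency check: S_2/S_1 = 9·1 = 9 ≡ 9 = α_err ✓ (single-error assumption holds).
Step 4: error magnitude e = S_0/v_2 = S_0·∏_{j≠2}(α_2 − α_j) = 5·7 = 35 ≡ 2 (mod 11).
Step 5: correct position 2: c_2 = r_2 − e = 4 − 2 ≡ 2 (mod 11). Hence c = [1, 2, 8, 10, 7].
  Check: interpolating c through the α_i gives m(x) = 6 + 2·x (degree < 2) with m(α_i) = c_i for every i, so c is indeed a codeword.


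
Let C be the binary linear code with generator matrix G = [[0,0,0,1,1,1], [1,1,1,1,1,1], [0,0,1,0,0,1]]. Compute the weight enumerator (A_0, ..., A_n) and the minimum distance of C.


Weight distribution: A_0 = 1, A_2 = 1, A_3 = 4, A_4 = 1, A_6 = 1. Minimum distance d = 2.

Enumerate all 2^3 = 8 messages m ∈ F_2^3.
For each, compute codeword c = mG in F_2^6, then tally its weight.
  m = 000 → c = 000000, weight = 0.
  m = 100 → c = 000111, weight = 3.
  m = 010 → c = 111111, weight = 6.
  m = 110 → c = 111000, weight = 3.
  m = 001 → c = 001001, weight = 2.
  m = 101 → c = 001110, weight = 3.
  m = 011 → c = 110110, weight = 4.
  m = 111 → c = 110001, weight = 3.
Tally weights:
  weight 0: 1 codewords.
  weight 2: 1 codewords.
  weight 3: 4 codewords.
  weight 4: 1 codewords.
  weight 6: 1 codewords.
Minimum distance d = smallest w > 0 with A_w > 0 = 2.
Sanity: Σ A_w = 8 = 2^3 = 8 ✓.


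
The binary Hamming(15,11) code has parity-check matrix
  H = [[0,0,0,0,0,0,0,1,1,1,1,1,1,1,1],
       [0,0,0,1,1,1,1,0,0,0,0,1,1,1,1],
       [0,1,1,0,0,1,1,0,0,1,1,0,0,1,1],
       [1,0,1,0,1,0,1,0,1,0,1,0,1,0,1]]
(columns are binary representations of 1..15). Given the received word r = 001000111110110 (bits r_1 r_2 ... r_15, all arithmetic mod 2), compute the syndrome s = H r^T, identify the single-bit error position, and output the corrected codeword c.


s = (0, 1, 1, 1)^T, error position = 7, corrected codeword c = 001000011110110

Compute s = H r^T mod 2 one row at a time:
  s_1 = 1 + 1 + 1 + 1 + 0 + 1 + 1 + 0 = 6 ≡ 0 (mod 2).
  s_2 = 0 + 0 + 0 + 1 + 0 + 1 + 1 + 0 = 3 ≡ 1 (mod 2).
  s_3 = 0 + 1 + 0 + 1 + 1 + 1 + 1 + 0 = 5 ≡ 1 (mod 2).
  s_4 = 0 + 1 + 0 + 1 + 1 + 1 + 1 + 0 = 5 ≡ 1 (mod 2).
s = (0, 1, 1, 1)^T — this equals column 7 of H (binary 0111), so error is at position 7.
Correct: flip bit 7 of r = 001000111110110 to get c = 001000011110110.


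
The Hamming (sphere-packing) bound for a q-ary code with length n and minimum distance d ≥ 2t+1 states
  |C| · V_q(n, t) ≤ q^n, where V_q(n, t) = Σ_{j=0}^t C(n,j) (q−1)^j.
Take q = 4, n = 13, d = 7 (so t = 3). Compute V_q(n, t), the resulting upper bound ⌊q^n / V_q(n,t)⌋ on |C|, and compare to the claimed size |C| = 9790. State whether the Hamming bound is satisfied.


V_q(n, t) = 8464, q^n = 67108864, Hamming bound = 7928, |C| = 9790 > bound (violated).

Step 1: Compute V_q(n, t) = Σ_{j=0}^3 C(n, j) (q−1)^j.
  j = 0: C(13,0)·(3)^0 = 1·1 = 1.
  j = 1: C(13,1)·(3)^1 = 13·3 = 39.
  j = 2: C(13,2)·(3)^2 = 78·9 = 702.
  j = 3: C(13,3)·(3)^3 = 286·27 = 7722.
  V_q(n, t) = 1 + 39 + 702 + 7722 = 8464.
Step 2: q^n = 4^13 = 67108864.
Step 3: Hamming bound ⌊q^n / V_q(n,t)⌋ = ⌊67108864/8464⌋ = 7928.
Step 4: Compare |C| = 9790 to 7928: violated.
The claimed |C| lies above the Hamming bound, so no 4-ary code of length 13 with d ≥ 7 can have 9790 codewords.


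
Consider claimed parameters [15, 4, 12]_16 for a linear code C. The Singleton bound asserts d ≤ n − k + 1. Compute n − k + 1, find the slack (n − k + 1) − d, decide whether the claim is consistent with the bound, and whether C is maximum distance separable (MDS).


Singleton RHS = n − k + 1 = 12, slack = 0, bound satisfied, MDS.

Singleton bound: d ≤ n − k + 1.
Here n = 15, k = 4, so n − k + 1 = 12.
Given d = 12, check d ≤ 12: YES.
Slack = (n − k + 1) − d = 0.
The code is MDS (slack = 0).
Description: the claimed parameters are [15, 4, 12]_16; such a code would be MDS (meets Singleton bound).


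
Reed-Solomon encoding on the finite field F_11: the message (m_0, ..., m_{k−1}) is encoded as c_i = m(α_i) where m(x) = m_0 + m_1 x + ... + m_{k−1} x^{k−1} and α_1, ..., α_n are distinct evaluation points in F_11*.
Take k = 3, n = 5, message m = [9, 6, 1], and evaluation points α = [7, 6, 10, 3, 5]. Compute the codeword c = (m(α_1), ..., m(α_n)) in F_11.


c = [1, 4, 4, 3, 9]

Message polynomial: m(x) = 9 + 6·x + 1·x^2 (mod 11).
For each evaluation point α_i, compute m(α_i) mod 11:
  α_1 = 7: Horner steps 1 → 2 → 1, so m(7) = 1.
  α_2 = 6: Horner steps 1 → 1 → 4, so m(6) = 4.
  α_3 = 10: Horner steps 1 → 5 → 4, so m(10) = 4.
  α_4 = 3: Horner steps 1 → 9 → 3, so m(3) = 3.
  α_5 = 5: Horner steps 1 → 0 → 9, so m(5) = 9.
Codeword c = [1, 4, 4, 3, 9] ∈ F_11^5.


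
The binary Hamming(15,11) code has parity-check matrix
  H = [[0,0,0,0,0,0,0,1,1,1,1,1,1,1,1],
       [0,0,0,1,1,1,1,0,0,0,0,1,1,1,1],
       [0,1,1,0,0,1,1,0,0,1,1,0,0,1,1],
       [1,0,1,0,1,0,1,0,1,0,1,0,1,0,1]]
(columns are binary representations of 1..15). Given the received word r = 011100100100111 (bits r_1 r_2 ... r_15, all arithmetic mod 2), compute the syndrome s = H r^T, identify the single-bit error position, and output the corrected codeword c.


s = (0, 1, 0, 0)^T, error position = 4, corrected codeword c = 011000100100111

Compute s = H r^T mod 2 one row at a time:
  s_1 = 0 + 0 + 1 + 0 + 0 + 1 + 1 + 1 = 4 ≡ 0 (mod 2).
  s_2 = 1 + 0 + 0 + 1 + 0 + 1 + 1 + 1 = 5 ≡ 1 (mod 2).
  s_3 = 1 + 1 + 0 + 1 + 1 + 0 + 1 + 1 = 6 ≡ 0 (mod 2).
  s_4 = 0 + 1 + 0 + 1 + 0 + 0 + 1 + 1 = 4 ≡ 0 (mod 2).
s = (0, 1, 0, 0)^T — this equals column 4 of H (binary 0100), so error is at position 4.
Correct: flip bit 4 of r = 011100100100111 to get c = 011000100100111.
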